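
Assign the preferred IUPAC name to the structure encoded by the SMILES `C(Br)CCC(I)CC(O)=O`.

The longest chain bearing the –COOH group is 6 carbons long (hexane).
A carboxylic acid (terminal –COOH) is the principal characteristic group, giving the suffix -oic acid.
Number the chain so that the carboxylic acid carbon is C-1 by definition.
This places a bromo group at C-6; an iodo group at C-3.
Prefixes are listed alphabetically: bromo, iodo.
The name is 6-bromo-3-iodohexanoic acid.

6-bromo-3-iodohexanoic acid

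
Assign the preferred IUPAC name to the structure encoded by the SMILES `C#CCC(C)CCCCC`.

4-methylnon-1-yne

Counting along the main chain through the multiple bond gives 9 carbons: the parent is nonane.
A C≡C triple bond in the chain gives the infix -yne-.
Number the chain so that numbering from this end puts the triple bond at C-1 rather than C-8.
With this numbering: the triple bond between C-1 and C-2; a methyl group at C-4.
Putting it together: 4-methylnon-1-yne.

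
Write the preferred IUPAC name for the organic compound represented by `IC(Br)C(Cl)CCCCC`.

The parent chain contains 7 carbons (heptane).
Number the chain so that the substituent locant set {1,1,2} is lower than {6,7,7} at the first point of difference.
That gives a bromo group at C-1; a chloro group at C-2; an iodo group at C-1.
Substituent prefixes are cited in alphabetical order (multiplying prefixes like di-/tri- are ignored for ordering).
Putting it together: 1-bromo-2-chloro-1-iodoheptane.

1-bromo-2-chloro-1-iodoheptane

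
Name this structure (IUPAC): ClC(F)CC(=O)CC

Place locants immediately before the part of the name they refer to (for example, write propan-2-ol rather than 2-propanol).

1-chloro-1-fluoropentan-3-one

Counting along the main chain through the carbonyl gives 5 carbons: the parent is pentane.
The highest-priority functional group is a ketone (C=O on an internal carbon), so the name ends in -one.
The numbering direction is chosen so that the substituent locant set {1,1} is lower than {5,5} at the first point of difference.
This places the carbonyl at C-3; a chloro group at C-1; a fluoro group at C-1.
Prefixes are listed alphabetically: chloro, fluoro.
The name is 1-chloro-1-fluoropentan-3-one.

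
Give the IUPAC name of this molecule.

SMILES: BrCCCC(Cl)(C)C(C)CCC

1-bromo-4-chloro-4,5-dimethyloctane

The parent chain contains 8 carbons (octane).
The numbering direction is chosen so that the substituent locant set {1,4,4,5} is lower than {4,5,5,8} at the first point of difference.
With this numbering: a bromo group at C-1; a chloro group at C-4; methyl groups at C-4 and C-5.
Substituent prefixes are cited in alphabetical order (multiplying prefixes like di-/tri- are ignored for ordering).
Putting it together: 1-bromo-4-chloro-4,5-dimethyloctane.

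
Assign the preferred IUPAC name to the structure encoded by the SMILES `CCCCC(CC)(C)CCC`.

4-ethyl-4-methyloctane

The longest continuous carbon chain has 8 atoms, so the parent hydride is octane.
The numbering direction is chosen so that the substituent locant set {4,4} is lower than {5,5} at the first point of difference.
With this numbering: an ethyl group at C-4; a methyl group at C-4.
The substituents are ordered alphabetically, ignoring any di-/tri- multipliers.
Assembling the pieces gives 4-ethyl-4-methyloctane.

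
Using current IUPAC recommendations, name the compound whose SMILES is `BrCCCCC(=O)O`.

5-bromopentanoic acid

The longest chain bearing the –COOH group is 5 carbons long (pentane).
The principal characteristic group is a carboxylic acid (terminal –COOH), named with the suffix -oic acid.
Choose the numbering such that the carboxylic acid carbon is C-1 by definition.
That gives a bromo group at C-5.
Assembling the pieces gives 5-bromopentanoic acid.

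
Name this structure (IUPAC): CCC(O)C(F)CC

4-fluorohexan-3-ol

Counting along the main chain through the –OH group gives 6 carbons: the parent is hexane.
The principal characteristic group is an alcohol (–OH), named with the suffix -ol.
Number the chain so that numbering from this end puts the hydroxyl group at C-3 rather than C-4.
This places the hydroxyl at C-3; a fluoro group at C-4.
The name is 4-fluorohexan-3-ol.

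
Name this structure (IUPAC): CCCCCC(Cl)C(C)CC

4-chloro-3-methylnonane

The parent chain contains 9 carbons (nonane).
Number the chain so that the substituent locant set {3,4} is lower than {6,7} at the first point of difference.
That gives a chloro group at C-4; a methyl group at C-3.
Substituent prefixes are cited in alphabetical order (multiplying prefixes like di-/tri- are ignored for ordering).
The name is 4-chloro-3-methylnonane.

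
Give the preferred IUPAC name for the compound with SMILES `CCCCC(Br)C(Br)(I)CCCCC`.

5,6-dibromo-6-iodoundecane

The parent chain contains 11 carbons (undecane).
The numbering direction is chosen so that the substituent locant set {5,6,6} is lower than {6,6,7} at the first point of difference.
That gives bromo groups at C-5 and C-6; an iodo group at C-6.
Prefixes are listed alphabetically: bromo, iodo.
Putting it together: 5,6-dibromo-6-iodoundecane.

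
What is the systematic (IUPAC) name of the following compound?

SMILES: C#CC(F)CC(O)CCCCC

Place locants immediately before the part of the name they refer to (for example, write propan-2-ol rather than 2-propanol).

The longest chain bearing the –OH group and the multiple bond is 10 carbons long (decane).
The principal characteristic group is an alcohol (–OH), named with the suffix -ol.
A C≡C triple bond in the chain gives the infix -yne-.
Choose the numbering such that numbering from this end puts the hydroxyl group at C-5 rather than C-6.
This places the hydroxyl at C-5; the triple bond between C-1 and C-2; a fluoro group at C-3.
Putting it together: 3-fluorodec-1-yn-5-ol.

3-fluorodec-1-yn-5-ol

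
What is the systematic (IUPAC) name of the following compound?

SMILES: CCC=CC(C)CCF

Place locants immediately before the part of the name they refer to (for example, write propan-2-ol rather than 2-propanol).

The longest chain bearing the multiple bond is 7 carbons long (heptane).
A C=C double bond in the chain gives the infix -ene-.
Choose the numbering such that numbering from this end puts the double bond at C-3 rather than C-4.
With this numbering: the double bond between C-3 and C-4; a fluoro group at C-7; a methyl group at C-5.
Substituent prefixes are cited in alphabetical order (multiplying prefixes like di-/tri- are ignored for ordering).
The name is 7-fluoro-5-methylhept-3-ene.

7-fluoro-5-methylhept-3-ene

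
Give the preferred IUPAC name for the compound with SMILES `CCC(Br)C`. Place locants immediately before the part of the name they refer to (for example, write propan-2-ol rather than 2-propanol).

2-bromobutane

The parent chain contains 4 carbons (butane).
The numbering direction is chosen so that the substituent locant set {2} is lower than {3} at the first point of difference.
This places a bromo group at C-2.
Putting it together: 2-bromobutane.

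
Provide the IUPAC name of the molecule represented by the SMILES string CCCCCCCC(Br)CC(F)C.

The longest carbon chain is 11 atoms: the parent is undecane.
The numbering direction is chosen so that the substituent locant set {2,4} is lower than {8,10} at the first point of difference.
With this numbering: a bromo group at C-4; a fluoro group at C-2.
The substituents are ordered alphabetically, ignoring any di-/tri- multipliers.
Assembling the pieces gives 4-bromo-2-fluoroundecane.

4-bromo-2-fluoroundecane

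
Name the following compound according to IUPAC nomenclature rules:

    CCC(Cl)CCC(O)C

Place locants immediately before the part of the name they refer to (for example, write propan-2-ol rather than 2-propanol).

The longest chain bearing the –OH group is 7 carbons long (heptane).
An alcohol (–OH) is the principal characteristic group, giving the suffix -ol.
Choose the numbering such that numbering from this end puts the hydroxyl group at C-2 rather than C-6.
This places the hydroxyl at C-2; a chloro group at C-5.
The name is 5-chloroheptan-2-ol.

5-chloroheptan-2-ol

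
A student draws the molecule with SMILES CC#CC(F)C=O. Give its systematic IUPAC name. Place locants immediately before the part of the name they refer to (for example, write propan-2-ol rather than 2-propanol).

2-fluoropent-3-ynal

Counting along the main chain through the –CHO group and the multiple bond gives 5 carbons: the parent is pentane.
The highest-priority functional group is an aldehyde (terminal –CHO), so the name ends in -al.
A C≡C triple bond in the chain gives the infix -yne-.
Number the chain so that the aldehyde carbon is C-1 by definition.
This places the triple bond between C-3 and C-4; a fluoro group at C-2.
The name is 2-fluoropent-3-ynal.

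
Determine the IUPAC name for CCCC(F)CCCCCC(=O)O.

7-fluorodecanoic acid

The longest carbon chain that includes the –COOH group has 10 carbons, so the parent hydride is decane.
The highest-priority functional group is a carboxylic acid (terminal –COOH), so the name ends in -oic acid.
Choose the numbering such that the carboxylic acid carbon is C-1 by definition.
That gives a fluoro group at C-7.
Assembling the pieces gives 7-fluorodecanoic acid.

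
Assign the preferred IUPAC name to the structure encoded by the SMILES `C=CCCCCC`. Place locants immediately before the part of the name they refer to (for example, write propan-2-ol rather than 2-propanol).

hept-1-ene

Counting along the main chain through the multiple bond gives 7 carbons: the parent is heptane.
The chain contains a C=C double bond, so the unsaturation ending is -ene.
Choose the numbering such that numbering from this end puts the double bond at C-1 rather than C-6.
With this numbering: the double bond between C-1 and C-2.
Putting it together: hept-1-ene.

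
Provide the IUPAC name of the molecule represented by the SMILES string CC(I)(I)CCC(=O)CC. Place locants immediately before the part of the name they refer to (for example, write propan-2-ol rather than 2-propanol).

6,6-diiodoheptan-3-one

The longest chain bearing the carbonyl is 7 carbons long (heptane).
The principal characteristic group is a ketone (C=O on an internal carbon), named with the suffix -one.
Choose the numbering such that numbering from this end puts the carbonyl group at C-3 rather than C-5.
That gives the carbonyl at C-3; two iodo groups at C-6.
Putting it together: 6,6-diiodoheptan-3-one.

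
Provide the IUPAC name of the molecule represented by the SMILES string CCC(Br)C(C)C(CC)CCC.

The longest carbon chain is 8 atoms: the parent is octane.
Number the chain so that the substituent locant set {3,4,5} is lower than {4,5,6} at the first point of difference.
This places a bromo group at C-3; an ethyl group at C-5; a methyl group at C-4.
Prefixes are listed alphabetically: bromo, ethyl, methyl.
Assembling the pieces gives 3-bromo-5-ethyl-4-methyloctane.

3-bromo-5-ethyl-4-methyloctane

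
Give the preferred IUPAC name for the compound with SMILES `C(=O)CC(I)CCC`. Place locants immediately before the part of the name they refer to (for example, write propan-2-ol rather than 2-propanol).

Counting along the main chain through the –CHO group gives 6 carbons: the parent is hexane.
An aldehyde (terminal –CHO) is the principal characteristic group, giving the suffix -al.
Number the chain so that the aldehyde carbon is C-1 by definition.
This places an iodo group at C-3.
Putting it together: 3-iodohexanal.

3-iodohexanal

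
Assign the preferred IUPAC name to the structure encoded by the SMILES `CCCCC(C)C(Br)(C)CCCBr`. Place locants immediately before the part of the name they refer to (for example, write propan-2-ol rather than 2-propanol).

1,4-dibromo-4,5-dimethylnonane

The parent chain contains 9 carbons (nonane).
Number the chain so that the substituent locant set {1,4,4,5} is lower than {5,6,6,9} at the first point of difference.
This places bromo groups at C-1 and C-4; methyl groups at C-4 and C-5.
Prefixes are listed alphabetically: bromo, methyl.
The name is 1,4-dibromo-4,5-dimethylnonane.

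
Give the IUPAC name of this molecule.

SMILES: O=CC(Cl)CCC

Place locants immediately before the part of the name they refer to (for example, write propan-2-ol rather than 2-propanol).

The longest carbon chain that includes the –CHO group has 5 carbons, so the parent hydride is pentane.
The highest-priority functional group is an aldehyde (terminal –CHO), so the name ends in -al.
The numbering direction is chosen so that the aldehyde carbon is C-1 by definition.
This places a chloro group at C-2.
The name is 2-chloropentanal.

2-chloropentanal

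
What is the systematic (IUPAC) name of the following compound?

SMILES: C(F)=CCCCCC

1-fluorohept-1-ene

The longest chain bearing the multiple bond is 7 carbons long (heptane).
The chain contains a C=C double bond, so the unsaturation ending is -ene.
The numbering direction is chosen so that numbering from this end puts the double bond at C-1 rather than C-6.
This places the double bond between C-1 and C-2; a fluoro group at C-1.
Putting it together: 1-fluorohept-1-ene.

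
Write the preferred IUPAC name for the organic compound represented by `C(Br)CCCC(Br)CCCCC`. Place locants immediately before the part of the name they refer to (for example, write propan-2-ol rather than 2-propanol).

1,5-dibromodecane

The parent chain contains 10 carbons (decane).
Number the chain so that the substituent locant set {1,5} is lower than {6,10} at the first point of difference.
This places bromo groups at C-1 and C-5.
The name is 1,5-dibromodecane.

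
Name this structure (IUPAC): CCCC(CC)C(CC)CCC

The longest continuous carbon chain has 8 atoms, so the parent hydride is octane.
Numbering from either end gives identical locants here.
That gives ethyl groups at C-4 and C-5.
Assembling the pieces gives 4,5-diethyloctane.

4,5-diethyloctane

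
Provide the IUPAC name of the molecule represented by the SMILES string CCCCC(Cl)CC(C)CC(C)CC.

7-chloro-3,5-dimethylundecane

The longest carbon chain is 11 atoms: the parent is undecane.
Choose the numbering such that the substituent locant set {3,5,7} is lower than {5,7,9} at the first point of difference.
With this numbering: a chloro group at C-7; methyl groups at C-3 and C-5.
Substituent prefixes are cited in alphabetical order (multiplying prefixes like di-/tri- are ignored for ordering).
Assembling the pieces gives 7-chloro-3,5-dimethylundecane.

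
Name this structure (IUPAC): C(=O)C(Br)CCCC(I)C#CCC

2-bromo-6-iododec-7-ynal

The longest chain bearing the –CHO group and the multiple bond is 10 carbons long (decane).
The highest-priority functional group is an aldehyde (terminal –CHO), so the name ends in -al.
A C≡C triple bond in the chain gives the infix -yne-.
Choose the numbering such that the aldehyde carbon is C-1 by definition.
That gives the triple bond between C-7 and C-8; a bromo group at C-2; an iodo group at C-6.
Substituent prefixes are cited in alphabetical order (multiplying prefixes like di-/tri- are ignored for ordering).
Assembling the pieces gives 2-bromo-6-iododec-7-ynal.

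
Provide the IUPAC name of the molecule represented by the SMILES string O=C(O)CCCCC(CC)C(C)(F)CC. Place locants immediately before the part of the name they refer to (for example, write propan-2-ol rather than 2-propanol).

6-ethyl-7-fluoro-7-methylnonanoic acid

The longest carbon chain that includes the –COOH group has 9 carbons, so the parent hydride is nonane.
The highest-priority functional group is a carboxylic acid (terminal –COOH), so the name ends in -oic acid.
The numbering direction is chosen so that the carboxylic acid carbon is C-1 by definition.
This places an ethyl group at C-6; a fluoro group at C-7; a methyl group at C-7.
Substituent prefixes are cited in alphabetical order (multiplying prefixes like di-/tri- are ignored for ordering).
The name is 6-ethyl-7-fluoro-7-methylnonanoic acid.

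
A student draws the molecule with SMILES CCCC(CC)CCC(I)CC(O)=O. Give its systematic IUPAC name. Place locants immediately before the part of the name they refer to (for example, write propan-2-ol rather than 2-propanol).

6-ethyl-3-iodononanoic acid

The longest carbon chain that includes the –COOH group has 9 carbons, so the parent hydride is nonane.
The principal characteristic group is a carboxylic acid (terminal –COOH), named with the suffix -oic acid.
Choose the numbering such that the carboxylic acid carbon is C-1 by definition.
This places an ethyl group at C-6; an iodo group at C-3.
The substituents are ordered alphabetically, ignoring any di-/tri- multipliers.
The name is 6-ethyl-3-iodononanoic acid.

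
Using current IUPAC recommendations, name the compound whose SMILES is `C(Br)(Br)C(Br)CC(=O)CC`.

5,6,6-tribromohexan-3-one

Counting along the main chain through the carbonyl gives 6 carbons: the parent is hexane.
The principal characteristic group is a ketone (C=O on an internal carbon), named with the suffix -one.
Number the chain so that numbering from this end puts the carbonyl group at C-3 rather than C-4.
That gives the carbonyl at C-3; bromo groups at C-5 and C-6 (×2).
Putting it together: 5,6,6-tribromohexan-3-one.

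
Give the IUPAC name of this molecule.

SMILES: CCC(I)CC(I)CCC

3,5-diiodooctane

The longest carbon chain is 8 atoms: the parent is octane.
Choose the numbering such that the substituent locant set {3,5} is lower than {4,6} at the first point of difference.
That gives iodo groups at C-3 and C-5.
Assembling the pieces gives 3,5-diiodooctane.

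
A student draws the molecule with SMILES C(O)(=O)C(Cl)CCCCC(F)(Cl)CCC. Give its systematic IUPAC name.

The longest chain bearing the –COOH group is 10 carbons long (decane).
A carboxylic acid (terminal –COOH) is the principal characteristic group, giving the suffix -oic acid.
Number the chain so that the carboxylic acid carbon is C-1 by definition.
This places chloro groups at C-2 and C-7; a fluoro group at C-7.
Substituent prefixes are cited in alphabetical order (multiplying prefixes like di-/tri- are ignored for ordering).
The name is 2,7-dichloro-7-fluorodecanoic acid.

2,7-dichloro-7-fluorodecanoic acid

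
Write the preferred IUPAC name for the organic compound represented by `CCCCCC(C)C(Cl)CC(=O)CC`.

5-chloro-6-methylundecan-3-one

The longest chain bearing the carbonyl is 11 carbons long (undecane).
A ketone (C=O on an internal carbon) is the principal characteristic group, giving the suffix -one.
Choose the numbering such that numbering from this end puts the carbonyl group at C-3 rather than C-9.
That gives the carbonyl at C-3; a chloro group at C-5; a methyl group at C-6.
The substituents are ordered alphabetically, ignoring any di-/tri- multipliers.
Assembling the pieces gives 5-chloro-6-methylundecan-3-one.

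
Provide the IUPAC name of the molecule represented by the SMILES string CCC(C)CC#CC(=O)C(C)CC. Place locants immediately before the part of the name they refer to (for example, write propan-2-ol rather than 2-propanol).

The longest chain bearing the carbonyl and the multiple bond is 10 carbons long (decane).
The principal characteristic group is a ketone (C=O on an internal carbon), named with the suffix -one.
The chain contains a C≡C triple bond, so the unsaturation ending is -yne.
The numbering direction is chosen so that numbering from this end puts the carbonyl group at C-4 rather than C-7.
This places the carbonyl at C-4; the triple bond between C-5 and C-6; methyl groups at C-3 and C-8.
The name is 3,8-dimethyldec-5-yn-4-one.

3,8-dimethyldec-5-yn-4-one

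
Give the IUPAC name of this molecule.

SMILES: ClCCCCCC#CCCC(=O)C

The longest chain bearing the carbonyl and the multiple bond is 11 carbons long (undecane).
The principal characteristic group is a ketone (C=O on an internal carbon), named with the suffix -one.
The chain contains a C≡C triple bond, so the unsaturation ending is -yne.
Choose the numbering such that numbering from this end puts the carbonyl group at C-2 rather than C-10.
With this numbering: the carbonyl at C-2; the triple bond between C-5 and C-6; a chloro group at C-11.
Assembling the pieces gives 11-chloroundec-5-yn-2-one.

11-chloroundec-5-yn-2-one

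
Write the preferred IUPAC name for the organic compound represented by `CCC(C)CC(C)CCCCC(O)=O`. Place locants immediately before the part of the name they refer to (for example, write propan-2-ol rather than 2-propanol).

The longest carbon chain that includes the –COOH group has 10 carbons, so the parent hydride is decane.
The highest-priority functional group is a carboxylic acid (terminal –COOH), so the name ends in -oic acid.
Number the chain so that the carboxylic acid carbon is C-1 by definition.
With this numbering: methyl groups at C-6 and C-8.
Putting it together: 6,8-dimethyldecanoic acid.

6,8-dimethyldecanoic acid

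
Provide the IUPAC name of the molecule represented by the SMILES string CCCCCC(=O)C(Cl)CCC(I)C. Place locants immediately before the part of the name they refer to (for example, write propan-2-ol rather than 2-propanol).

5-chloro-2-iodoundecan-6-one

The longest carbon chain that includes the carbonyl has 11 carbons, so the parent hydride is undecane.
The principal characteristic group is a ketone (C=O on an internal carbon), named with the suffix -one.
Number the chain so that the substituent locant set {2,5} is lower than {7,10} at the first point of difference.
With this numbering: the carbonyl at C-6; a chloro group at C-5; an iodo group at C-2.
Substituent prefixes are cited in alphabetical order (multiplying prefixes like di-/tri- are ignored for ordering).
Putting it together: 5-chloro-2-iodoundecan-6-one.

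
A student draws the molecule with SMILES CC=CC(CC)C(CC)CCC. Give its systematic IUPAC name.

4,5-diethyloct-2-ene

The longest carbon chain that includes the multiple bond has 8 carbons, so the parent hydride is octane.
A C=C double bond in the chain gives the infix -ene-.
The numbering direction is chosen so that numbering from this end puts the double bond at C-2 rather than C-6.
This places the double bond between C-2 and C-3; ethyl groups at C-4 and C-5.
Putting it together: 4,5-diethyloct-2-ene.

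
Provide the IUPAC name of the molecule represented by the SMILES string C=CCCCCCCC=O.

Counting along the main chain through the –CHO group and the multiple bond gives 9 carbons: the parent is nonane.
The principal characteristic group is an aldehyde (terminal –CHO), named with the suffix -al.
A C=C double bond in the chain gives the infix -ene-.
Choose the numbering such that the aldehyde carbon is C-1 by definition.
This places the double bond between C-8 and C-9.
Putting it together: non-8-enal.

non-8-enal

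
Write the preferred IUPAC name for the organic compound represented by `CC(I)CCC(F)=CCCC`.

5-fluoro-8-iodonon-4-ene

The longest chain bearing the multiple bond is 9 carbons long (nonane).
The chain contains a C=C double bond, so the unsaturation ending is -ene.
The numbering direction is chosen so that numbering from this end puts the double bond at C-4 rather than C-5.
That gives the double bond between C-4 and C-5; a fluoro group at C-5; an iodo group at C-8.
Prefixes are listed alphabetically: fluoro, iodo.
Assembling the pieces gives 5-fluoro-8-iodonon-4-ene.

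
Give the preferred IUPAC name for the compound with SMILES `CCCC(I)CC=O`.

Counting along the main chain through the –CHO group gives 6 carbons: the parent is hexane.
The highest-priority functional group is an aldehyde (terminal –CHO), so the name ends in -al.
Number the chain so that the aldehyde carbon is C-1 by definition.
This places an iodo group at C-3.
Putting it together: 3-iodohexanal.

3-iodohexanal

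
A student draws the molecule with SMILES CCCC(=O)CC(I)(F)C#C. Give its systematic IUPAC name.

The longest chain bearing the carbonyl and the multiple bond is 8 carbons long (octane).
The principal characteristic group is a ketone (C=O on an internal carbon), named with the suffix -one.
There is one C≡C triple bond, indicated by the ending -yne.
The numbering direction is chosen so that numbering from this end puts the carbonyl group at C-4 rather than C-5.
This places the carbonyl at C-4; the triple bond between C-7 and C-8; a fluoro group at C-6; an iodo group at C-6.
Prefixes are listed alphabetically: fluoro, iodo.
The name is 6-fluoro-6-iodooct-7-yn-4-one.

6-fluoro-6-iodooct-7-yn-4-one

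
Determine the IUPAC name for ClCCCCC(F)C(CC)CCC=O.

Counting along the main chain through the –CHO group gives 9 carbons: the parent is nonane.
The principal characteristic group is an aldehyde (terminal –CHO), named with the suffix -al.
The numbering direction is chosen so that the aldehyde carbon is C-1 by definition.
This places a chloro group at C-9; an ethyl group at C-4; a fluoro group at C-5.
The substituents are ordered alphabetically, ignoring any di-/tri- multipliers.
Assembling the pieces gives 9-chloro-4-ethyl-5-fluorononanal.

9-chloro-4-ethyl-5-fluorononanal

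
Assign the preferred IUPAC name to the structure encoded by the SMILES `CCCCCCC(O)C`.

octan-2-ol

The longest carbon chain that includes the –OH group has 8 carbons, so the parent hydride is octane.
An alcohol (–OH) is the principal characteristic group, giving the suffix -ol.
Number the chain so that numbering from this end puts the hydroxyl group at C-2 rather than C-7.
With this numbering: the hydroxyl at C-2.
Assembling the pieces gives octan-2-ol.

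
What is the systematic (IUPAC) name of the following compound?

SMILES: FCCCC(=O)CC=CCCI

1-fluoro-9-iodonon-6-en-4-one

The longest chain bearing the carbonyl and the multiple bond is 9 carbons long (nonane).
The highest-priority functional group is a ketone (C=O on an internal carbon), so the name ends in -one.
There is one C=C double bond, indicated by the ending -ene.
Choose the numbering such that numbering from this end puts the carbonyl group at C-4 rather than C-6.
This places the carbonyl at C-4; the double bond between C-6 and C-7; a fluoro group at C-1; an iodo group at C-9.
The substituents are ordered alphabetically, ignoring any di-/tri- multipliers.
Assembling the pieces gives 1-fluoro-9-iodonon-6-en-4-one.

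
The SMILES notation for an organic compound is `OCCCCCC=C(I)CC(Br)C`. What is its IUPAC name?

9-bromo-7-iododec-6-en-1-ol

Counting along the main chain through the –OH group and the multiple bond gives 10 carbons: the parent is decane.
The highest-priority functional group is an alcohol (–OH), so the name ends in -ol.
The chain contains a C=C double bond, so the unsaturation ending is -ene.
The numbering direction is chosen so that numbering from this end puts the hydroxyl group at C-1 rather than C-10.
This places the hydroxyl at C-1; the double bond between C-6 and C-7; a bromo group at C-9; an iodo group at C-7.
Prefixes are listed alphabetically: bromo, iodo.
Putting it together: 9-bromo-7-iododec-6-en-1-ol.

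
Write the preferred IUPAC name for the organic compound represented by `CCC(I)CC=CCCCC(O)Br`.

1-bromo-8-iododec-5-en-1-ol

The longest chain bearing the –OH group and the multiple bond is 10 carbons long (decane).
The principal characteristic group is an alcohol (–OH), named with the suffix -ol.
A C=C double bond in the chain gives the infix -ene-.
Choose the numbering such that numbering from this end puts the hydroxyl group at C-1 rather than C-10.
With this numbering: the hydroxyl at C-1; the double bond between C-5 and C-6; a bromo group at C-1; an iodo group at C-8.
The substituents are ordered alphabetically, ignoring any di-/tri- multipliers.
Assembling the pieces gives 1-bromo-8-iododec-5-en-1-ol.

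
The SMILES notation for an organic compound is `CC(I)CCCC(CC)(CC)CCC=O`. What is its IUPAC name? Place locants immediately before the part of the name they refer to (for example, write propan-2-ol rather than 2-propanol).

4,4-diethyl-8-iodononanal

Counting along the main chain through the –CHO group gives 9 carbons: the parent is nonane.
The highest-priority functional group is an aldehyde (terminal –CHO), so the name ends in -al.
Choose the numbering such that the aldehyde carbon is C-1 by definition.
This places two ethyl groups at C-4; an iodo group at C-8.
The substituents are ordered alphabetically, ignoring any di-/tri- multipliers.
The name is 4,4-diethyl-8-iodononanal.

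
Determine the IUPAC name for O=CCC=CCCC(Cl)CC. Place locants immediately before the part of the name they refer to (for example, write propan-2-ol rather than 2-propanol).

The longest carbon chain that includes the –CHO group and the multiple bond has 9 carbons, so the parent hydride is nonane.
The principal characteristic group is an aldehyde (terminal –CHO), named with the suffix -al.
There is one C=C double bond, indicated by the ending -ene.
Choose the numbering such that the aldehyde carbon is C-1 by definition.
With this numbering: the double bond between C-3 and C-4; a chloro group at C-7.
The name is 7-chloronon-3-enal.

7-chloronon-3-enal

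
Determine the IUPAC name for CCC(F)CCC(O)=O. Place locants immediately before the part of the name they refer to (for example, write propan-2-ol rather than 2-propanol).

Counting along the main chain through the –COOH group gives 6 carbons: the parent is hexane.
A carboxylic acid (terminal –COOH) is the principal characteristic group, giving the suffix -oic acid.
The numbering direction is chosen so that the carboxylic acid carbon is C-1 by definition.
This places a fluoro group at C-4.
Putting it together: 4-fluorohexanoic acid.

4-fluorohexanoic acid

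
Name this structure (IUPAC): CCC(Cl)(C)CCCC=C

6-chloro-6-methyloct-1-ene

The longest carbon chain that includes the multiple bond has 8 carbons, so the parent hydride is octane.
A C=C double bond in the chain gives the infix -ene-.
Number the chain so that numbering from this end puts the double bond at C-1 rather than C-7.
With this numbering: the double bond between C-1 and C-2; a chloro group at C-6; a methyl group at C-6.
Substituent prefixes are cited in alphabetical order (multiplying prefixes like di-/tri- are ignored for ordering).
Assembling the pieces gives 6-chloro-6-methyloct-1-ene.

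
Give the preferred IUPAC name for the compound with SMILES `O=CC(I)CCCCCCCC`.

The longest chain bearing the –CHO group is 10 carbons long (decane).
The principal characteristic group is an aldehyde (terminal –CHO), named with the suffix -al.
Number the chain so that the aldehyde carbon is C-1 by definition.
This places an iodo group at C-2.
The name is 2-iododecanal.

2-iododecanal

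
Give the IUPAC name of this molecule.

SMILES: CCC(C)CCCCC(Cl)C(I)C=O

3-chloro-2-iodo-8-methyldecanal

The longest chain bearing the –CHO group is 10 carbons long (decane).
The highest-priority functional group is an aldehyde (terminal –CHO), so the name ends in -al.
The numbering direction is chosen so that the aldehyde carbon is C-1 by definition.
That gives a chloro group at C-3; an iodo group at C-2; a methyl group at C-8.
Substituent prefixes are cited in alphabetical order (multiplying prefixes like di-/tri- are ignored for ordering).
Assembling the pieces gives 3-chloro-2-iodo-8-methyldecanal.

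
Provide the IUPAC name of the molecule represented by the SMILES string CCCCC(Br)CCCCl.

The longest continuous carbon chain has 8 atoms, so the parent hydride is octane.
Number the chain so that the substituent locant set {1,4} is lower than {5,8} at the first point of difference.
That gives a bromo group at C-4; a chloro group at C-1.
The substituents are ordered alphabetically, ignoring any di-/tri- multipliers.
The name is 4-bromo-1-chlorooctane.

4-bromo-1-chlorooctane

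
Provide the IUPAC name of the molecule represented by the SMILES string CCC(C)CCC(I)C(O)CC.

4-iodo-7-methylnonan-3-ol

The longest chain bearing the –OH group is 9 carbons long (nonane).
The highest-priority functional group is an alcohol (–OH), so the name ends in -ol.
Number the chain so that numbering from this end puts the hydroxyl group at C-3 rather than C-7.
This places the hydroxyl at C-3; an iodo group at C-4; a methyl group at C-7.
Substituent prefixes are cited in alphabetical order (multiplying prefixes like di-/tri- are ignored for ordering).
Putting it together: 4-iodo-7-methylnonan-3-ol.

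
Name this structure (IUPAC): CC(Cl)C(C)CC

The longest carbon chain is 5 atoms: the parent is pentane.
The numbering direction is chosen so that the substituent locant set {2,3} is lower than {3,4} at the first point of difference.
That gives a chloro group at C-2; a methyl group at C-3.
Prefixes are listed alphabetically: chloro, methyl.
The name is 2-chloro-3-methylpentane.

2-chloro-3-methylpentane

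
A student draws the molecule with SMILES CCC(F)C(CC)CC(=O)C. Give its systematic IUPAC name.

The longest chain bearing the carbonyl is 7 carbons long (heptane).
The principal characteristic group is a ketone (C=O on an internal carbon), named with the suffix -one.
The numbering direction is chosen so that numbering from this end puts the carbonyl group at C-2 rather than C-6.
That gives the carbonyl at C-2; an ethyl group at C-4; a fluoro group at C-5.
Substituent prefixes are cited in alphabetical order (multiplying prefixes like di-/tri- are ignored for ordering).
Putting it together: 4-ethyl-5-fluoroheptan-2-one.

4-ethyl-5-fluoroheptan-2-one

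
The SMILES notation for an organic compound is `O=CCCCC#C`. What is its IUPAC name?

The longest carbon chain that includes the –CHO group and the multiple bond has 6 carbons, so the parent hydride is hexane.
The principal characteristic group is an aldehyde (terminal –CHO), named with the suffix -al.
A C≡C triple bond in the chain gives the infix -yne-.
Number the chain so that the aldehyde carbon is C-1 by definition.
With this numbering: the triple bond between C-5 and C-6.
Putting it together: hex-5-ynal.

hex-5-ynal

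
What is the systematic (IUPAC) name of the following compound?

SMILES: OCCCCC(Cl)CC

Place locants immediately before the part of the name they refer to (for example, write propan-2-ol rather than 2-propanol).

The longest chain bearing the –OH group is 7 carbons long (heptane).
The principal characteristic group is an alcohol (–OH), named with the suffix -ol.
The numbering direction is chosen so that numbering from this end puts the hydroxyl group at C-1 rather than C-7.
This places the hydroxyl at C-1; a chloro group at C-5.
The name is 5-chloroheptan-1-ol.

5-chloroheptan-1-ol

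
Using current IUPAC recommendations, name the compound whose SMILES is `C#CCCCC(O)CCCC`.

The longest chain bearing the –OH group and the multiple bond is 10 carbons long (decane).
The principal characteristic group is an alcohol (–OH), named with the suffix -ol.
A C≡C triple bond in the chain gives the infix -yne-.
The numbering direction is chosen so that numbering from this end puts the hydroxyl group at C-5 rather than C-6.
With this numbering: the hydroxyl at C-5; the triple bond between C-9 and C-10.
Assembling the pieces gives dec-9-yn-5-ol.

dec-9-yn-5-ol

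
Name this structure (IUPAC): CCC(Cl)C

2-chlorobutane

The longest continuous carbon chain has 4 atoms, so the parent hydride is butane.
Number the chain so that the substituent locant set {2} is lower than {3} at the first point of difference.
That gives a chloro group at C-2.
Assembling the pieces gives 2-chlorobutane.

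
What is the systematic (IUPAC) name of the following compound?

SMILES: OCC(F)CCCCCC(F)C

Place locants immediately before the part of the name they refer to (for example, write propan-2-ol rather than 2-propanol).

The longest carbon chain that includes the –OH group has 9 carbons, so the parent hydride is nonane.
The principal characteristic group is an alcohol (–OH), named with the suffix -ol.
Choose the numbering such that numbering from this end puts the hydroxyl group at C-1 rather than C-9.
That gives the hydroxyl at C-1; fluoro groups at C-2 and C-8.
Assembling the pieces gives 2,8-difluorononan-1-ol.

2,8-difluorononan-1-ol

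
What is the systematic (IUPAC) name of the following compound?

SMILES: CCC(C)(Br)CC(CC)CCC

3-bromo-5-ethyl-3-methyloctane

The parent chain contains 8 carbons (octane).
Choose the numbering such that the substituent locant set {3,3,5} is lower than {4,6,6} at the first point of difference.
With this numbering: a bromo group at C-3; an ethyl group at C-5; a methyl group at C-3.
Prefixes are listed alphabetically: bromo, ethyl, methyl.
The name is 3-bromo-5-ethyl-3-methyloctane.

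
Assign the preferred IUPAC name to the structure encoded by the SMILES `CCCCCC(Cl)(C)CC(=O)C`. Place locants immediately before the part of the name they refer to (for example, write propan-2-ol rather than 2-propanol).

The longest carbon chain that includes the carbonyl has 9 carbons, so the parent hydride is nonane.
The highest-priority functional group is a ketone (C=O on an internal carbon), so the name ends in -one.
The numbering direction is chosen so that numbering from this end puts the carbonyl group at C-2 rather than C-8.
This places the carbonyl at C-2; a chloro group at C-4; a methyl group at C-4.
Substituent prefixes are cited in alphabetical order (multiplying prefixes like di-/tri- are ignored for ordering).
Putting it together: 4-chloro-4-methylnonan-2-one.

4-chloro-4-methylnonan-2-one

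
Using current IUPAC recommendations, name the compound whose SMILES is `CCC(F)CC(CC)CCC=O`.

4-ethyl-6-fluorooctanal

Counting along the main chain through the –CHO group gives 8 carbons: the parent is octane.
The highest-priority functional group is an aldehyde (terminal –CHO), so the name ends in -al.
Choose the numbering such that the aldehyde carbon is C-1 by definition.
With this numbering: an ethyl group at C-4; a fluoro group at C-6.
Prefixes are listed alphabetically: ethyl, fluoro.
Putting it together: 4-ethyl-6-fluorooctanal.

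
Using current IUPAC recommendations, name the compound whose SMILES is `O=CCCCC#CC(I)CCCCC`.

7-iodododec-5-ynal

The longest chain bearing the –CHO group and the multiple bond is 12 carbons long (dodecane).
The principal characteristic group is an aldehyde (terminal –CHO), named with the suffix -al.
The chain contains a C≡C triple bond, so the unsaturation ending is -yne.
Number the chain so that the aldehyde carbon is C-1 by definition.
With this numbering: the triple bond between C-5 and C-6; an iodo group at C-7.
The name is 7-iodododec-5-ynal.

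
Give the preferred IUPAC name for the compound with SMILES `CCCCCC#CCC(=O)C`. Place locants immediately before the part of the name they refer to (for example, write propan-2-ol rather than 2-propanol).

dec-4-yn-2-one

Counting along the main chain through the carbonyl and the multiple bond gives 10 carbons: the parent is decane.
A ketone (C=O on an internal carbon) is the principal characteristic group, giving the suffix -one.
There is one C≡C triple bond, indicated by the ending -yne.
The numbering direction is chosen so that numbering from this end puts the carbonyl group at C-2 rather than C-9.
That gives the carbonyl at C-2; the triple bond between C-4 and C-5.
The name is dec-4-yn-2-one.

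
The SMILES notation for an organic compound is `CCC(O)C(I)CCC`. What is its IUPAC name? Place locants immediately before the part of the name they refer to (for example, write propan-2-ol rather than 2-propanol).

Counting along the main chain through the –OH group gives 7 carbons: the parent is heptane.
The principal characteristic group is an alcohol (–OH), named with the suffix -ol.
Choose the numbering such that numbering from this end puts the hydroxyl group at C-3 rather than C-5.
That gives the hydroxyl at C-3; an iodo group at C-4.
Assembling the pieces gives 4-iodoheptan-3-ol.

4-iodoheptan-3-ol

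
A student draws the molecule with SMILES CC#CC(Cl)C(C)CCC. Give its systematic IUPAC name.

4-chloro-5-methyloct-2-yne

Counting along the main chain through the multiple bond gives 8 carbons: the parent is octane.
The chain contains a C≡C triple bond, so the unsaturation ending is -yne.
The numbering direction is chosen so that numbering from this end puts the triple bond at C-2 rather than C-6.
That gives the triple bond between C-2 and C-3; a chloro group at C-4; a methyl group at C-5.
The substituents are ordered alphabetically, ignoring any di-/tri- multipliers.
Putting it together: 4-chloro-5-methyloct-2-yne.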